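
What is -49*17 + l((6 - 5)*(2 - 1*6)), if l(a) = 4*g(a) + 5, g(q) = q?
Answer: -844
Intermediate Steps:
l(a) = 5 + 4*a (l(a) = 4*a + 5 = 5 + 4*a)
-49*17 + l((6 - 5)*(2 - 1*6)) = -49*17 + (5 + 4*((6 - 5)*(2 - 1*6))) = -833 + (5 + 4*(1*(2 - 6))) = -833 + (5 + 4*(1*(-4))) = -833 + (5 + 4*(-4)) = -833 + (5 - 16) = -833 - 11 = -844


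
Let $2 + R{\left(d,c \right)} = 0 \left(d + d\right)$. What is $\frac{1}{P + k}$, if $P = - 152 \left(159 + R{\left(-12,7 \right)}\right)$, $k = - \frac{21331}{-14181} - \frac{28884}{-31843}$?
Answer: $- \frac{451565583}{10775072225675} \approx -4.1908 \cdot 10^{-5}$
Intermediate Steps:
$R{\left(d,c \right)} = -2$ ($R{\left(d,c \right)} = -2 + 0 \left(d + d\right) = -2 + 0 \cdot 2 d = -2 + 0 = -2$)
$k = \frac{1088847037}{451565583}$ ($k = \left(-21331\right) \left(- \frac{1}{14181}\right) - - \frac{28884}{31843} = \frac{21331}{14181} + \frac{28884}{31843} = \frac{1088847037}{451565583} \approx 2.4113$)
$P = -23864$ ($P = - 152 \left(159 - 2\right) = \left(-152\right) 157 = -23864$)
$\frac{1}{P + k} = \frac{1}{-23864 + \frac{1088847037}{451565583}} = \frac{1}{- \frac{10775072225675}{451565583}} = - \frac{451565583}{10775072225675}$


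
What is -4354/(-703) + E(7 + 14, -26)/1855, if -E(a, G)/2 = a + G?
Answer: 1616740/260813 ≈ 6.1988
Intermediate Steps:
E(a, G) = -2*G - 2*a (E(a, G) = -2*(a + G) = -2*(G + a) = -2*G - 2*a)
-4354/(-703) + E(7 + 14, -26)/1855 = -4354/(-703) + (-2*(-26) - 2*(7 + 14))/1855 = -4354*(-1/703) + (52 - 2*21)*(1/1855) = 4354/703 + (52 - 42)*(1/1855) = 4354/703 + 10*(1/1855) = 4354/703 + 2/371 = 1616740/260813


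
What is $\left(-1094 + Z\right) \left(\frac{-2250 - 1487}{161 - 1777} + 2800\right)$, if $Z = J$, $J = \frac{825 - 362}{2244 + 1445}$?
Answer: $- \frac{180930880611}{59024} \approx -3.0654 \cdot 10^{6}$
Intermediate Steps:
$J = \frac{463}{3689} \approx 0.12551$
$Z = \frac{463}{3689} \approx 0.12551$
$\left(-1094 + Z\right) \left(\frac{-2250 - 1487}{161 - 1777} + 2800\right) = \left(-1094 + \frac{463}{3689}\right) \left(\frac{-2250 - 1487}{161 - 1777} + 2800\right) = - \frac{4035303 \left(- \frac{3737}{-1616} + 2800\right)}{3689} = - \frac{4035303 \left(\left(-3737\right) \left(- \frac{1}{1616}\right) + 2800\right)}{3689} = - \frac{4035303 \left(\frac{37}{16} + 2800\right)}{3689} = \left(- \frac{4035303}{3689}\right) \frac{44837}{16} = - \frac{180930880611}{59024}$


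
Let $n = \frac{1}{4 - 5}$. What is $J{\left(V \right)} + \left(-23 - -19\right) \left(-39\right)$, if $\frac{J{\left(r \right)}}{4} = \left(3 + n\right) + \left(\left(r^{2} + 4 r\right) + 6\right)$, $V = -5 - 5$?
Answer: $428$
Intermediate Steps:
$V = -10$ ($V = -5 - 5 = -10$)
$n = -1$ ($n = \frac{1}{-1} = -1$)
$J{\left(r \right)} = 32 + 4 r^{2} + 16 r$ ($J{\left(r \right)} = 4 \left(\left(3 - 1\right) + \left(\left(r^{2} + 4 r\right) + 6\right)\right) = 4 \left(2 + \left(6 + r^{2} + 4 r\right)\right) = 4 \left(8 + r^{2} + 4 r\right) = 32 + 4 r^{2} + 16 r$)
$J{\left(V \right)} + \left(-23 - -19\right) \left(-39\right) = \left(32 + 4 \left(-10\right)^{2} + 16 \left(-10\right)\right) + \left(-23 - -19\right) \left(-39\right) = \left(32 + 4 \cdot 100 - 160\right) + \left(-23 + 19\right) \left(-39\right) = \left(32 + 400 - 160\right) - -156 = 272 + 156 = 428$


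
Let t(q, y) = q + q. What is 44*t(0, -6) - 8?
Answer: -8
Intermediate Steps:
t(q, y) = 2*q
44*t(0, -6) - 8 = 44*(2*0) - 8 = 44*0 - 8 = 0 - 8 = -8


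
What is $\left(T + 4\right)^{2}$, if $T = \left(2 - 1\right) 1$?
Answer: $25$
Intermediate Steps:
$T = 1$ ($T = 1 \cdot 1 = 1$)
$\left(T + 4\right)^{2} = \left(1 + 4\right)^{2} = 5^{2} = 25$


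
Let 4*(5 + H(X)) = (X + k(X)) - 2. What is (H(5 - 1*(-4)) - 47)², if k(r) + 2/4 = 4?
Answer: 156025/64 ≈ 2437.9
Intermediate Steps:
k(r) = 7/2 (k(r) = -½ + 4 = 7/2)
H(X) = -37/8 + X/4 (H(X) = -5 + ((X + 7/2) - 2)/4 = -5 + ((7/2 + X) - 2)/4 = -5 + (3/2 + X)/4 = -5 + (3/8 + X/4) = -37/8 + X/4)
(H(5 - 1*(-4)) - 47)² = ((-37/8 + (5 - 1*(-4))/4) - 47)² = ((-37/8 + (5 + 4)/4) - 47)² = ((-37/8 + (¼)*9) - 47)² = ((-37/8 + 9/4) - 47)² = (-19/8 - 47)² = (-395/8)² = 156025/64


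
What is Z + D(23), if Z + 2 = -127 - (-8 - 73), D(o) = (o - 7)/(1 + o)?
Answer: -142/3 ≈ -47.333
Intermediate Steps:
D(o) = (-7 + o)/(1 + o)
Z = -48 (Z = -2 + (-127 - (-8 - 73)) = -2 + (-127 - 1*(-81)) = -2 + (-127 + 81) = -2 - 46 = -48)
Z + D(23) = -48 + (-7 + 23)/(1 + 23) = -48 + 16/24 = -48 + (1/24)*16 = -48 + ⅔ = -142/3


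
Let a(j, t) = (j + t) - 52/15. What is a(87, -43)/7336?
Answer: 76/13755 ≈ 0.0055253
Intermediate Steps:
a(j, t) = -52/15 + j + t (a(j, t) = (j + t) - 52*1/15 = (j + t) - 52/15 = -52/15 + j + t)
a(87, -43)/7336 = (-52/15 + 87 - 43)/7336 = (608/15)*(1/7336) = 76/13755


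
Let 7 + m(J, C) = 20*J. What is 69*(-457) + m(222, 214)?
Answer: -27100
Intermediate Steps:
m(J, C) = -7 + 20*J
69*(-457) + m(222, 214) = 69*(-457) + (-7 + 20*222) = -31533 + (-7 + 4440) = -31533 + 4433 = -27100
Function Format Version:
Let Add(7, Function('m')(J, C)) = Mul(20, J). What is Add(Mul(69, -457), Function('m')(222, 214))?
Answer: -27100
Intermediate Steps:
Function('m')(J, C) = Add(-7, Mul(20, J))
Add(Mul(69, -457), Function('m')(222, 214)) = Add(Mul(69, -457), Add(-7, Mul(20, 222))) = Add(-31533, Add(-7, 4440)) = Add(-31533, 4433) = -27100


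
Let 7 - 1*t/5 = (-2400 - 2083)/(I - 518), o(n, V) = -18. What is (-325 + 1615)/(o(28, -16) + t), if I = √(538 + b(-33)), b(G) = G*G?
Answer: -1521581015/30789113 + 4819225*√1627/30789113 ≈ -43.106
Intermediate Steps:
b(G) = G²
I = √1627 (I = √(538 + (-33)²) = √(538 + 1089) = √1627 ≈ 40.336)
t = 35 + 22415/(-518 + √1627) (t = 35 - 5*(-2400 - 2083)/(√1627 - 518) = 35 - (-22415)/(-518 + √1627) = 35 + 22415/(-518 + √1627) ≈ -11.926)
(-325 + 1615)/(o(28, -16) + t) = (-325 + 1615)/(-18 + (-2276575/266697 - 22415*√1627/266697)) = 1290/(-7077121/266697 - 22415*√1627/266697)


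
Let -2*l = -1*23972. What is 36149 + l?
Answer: 48135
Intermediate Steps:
l = 11986 (l = -(-1)*23972/2 = -½*(-23972) = 11986)
36149 + l = 36149 + 11986 = 48135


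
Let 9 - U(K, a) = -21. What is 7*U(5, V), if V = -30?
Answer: 210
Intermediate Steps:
U(K, a) = 30 (U(K, a) = 9 - 1*(-21) = 9 + 21 = 30)
7*U(5, V) = 7*30 = 210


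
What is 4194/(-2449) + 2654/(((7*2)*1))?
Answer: 3220465/17143 ≈ 187.86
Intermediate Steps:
4194/(-2449) + 2654/(((7*2)*1)) = 4194*(-1/2449) + 2654/((14*1)) = -4194/2449 + 2654/14 = -4194/2449 + 2654*(1/14) = -4194/2449 + 1327/7 = 3220465/17143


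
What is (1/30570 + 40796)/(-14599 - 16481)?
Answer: -1247133721/950115600 ≈ -1.3126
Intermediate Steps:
(1/30570 + 40796)/(-14599 - 16481) = (1/30570 + 40796)/(-31080) = (1247133721/30570)*(-1/31080) = -1247133721/950115600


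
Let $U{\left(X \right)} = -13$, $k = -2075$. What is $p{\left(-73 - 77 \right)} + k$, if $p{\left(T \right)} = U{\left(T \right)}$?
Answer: $-2088$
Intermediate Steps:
$p{\left(T \right)} = -13$
$p{\left(-73 - 77 \right)} + k = -13 - 2075 = -2088$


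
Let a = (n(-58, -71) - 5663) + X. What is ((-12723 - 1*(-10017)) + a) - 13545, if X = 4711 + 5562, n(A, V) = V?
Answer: -11712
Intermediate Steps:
X = 10273
a = 4539 (a = (-71 - 5663) + 10273 = -5734 + 10273 = 4539)
((-12723 - 1*(-10017)) + a) - 13545 = ((-12723 - 1*(-10017)) + 4539) - 13545 = ((-12723 + 10017) + 4539) - 13545 = (-2706 + 4539) - 13545 = 1833 - 13545 = -11712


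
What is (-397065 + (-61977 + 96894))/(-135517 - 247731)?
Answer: 90537/95812 ≈ 0.94494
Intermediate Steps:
(-397065 + (-61977 + 96894))/(-135517 - 247731) = (-397065 + 34917)/(-383248) = -362148*(-1/383248) = 90537/95812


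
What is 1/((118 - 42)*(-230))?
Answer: -1/17480 ≈ -5.7208e-5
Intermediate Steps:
1/((118 - 42)*(-230)) = -1/230/76 = (1/76)*(-1/230) = -1/17480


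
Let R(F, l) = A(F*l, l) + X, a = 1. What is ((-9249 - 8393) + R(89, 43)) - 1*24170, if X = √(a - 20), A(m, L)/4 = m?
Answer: -26504 + I*√19 ≈ -26504.0 + 4.3589*I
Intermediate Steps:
A(m, L) = 4*m
X = I*√19 (X = √(1 - 20) = √(-19) = I*√19 ≈ 4.3589*I)
R(F, l) = I*√19 + 4*F*l (R(F, l) = 4*(F*l) + I*√19 = 4*F*l + I*√19 = I*√19 + 4*F*l)
((-9249 - 8393) + R(89, 43)) - 1*24170 = ((-9249 - 8393) + (I*√19 + 4*89*43)) - 1*24170 = (-17642 + (I*√19 + 15308)) - 24170 = (-17642 + (15308 + I*√19)) - 24170 = (-2334 + I*√19) - 24170 = -26504 + I*√19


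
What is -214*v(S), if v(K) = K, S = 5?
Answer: -1070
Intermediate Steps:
-214*v(S) = -214*5 = -1070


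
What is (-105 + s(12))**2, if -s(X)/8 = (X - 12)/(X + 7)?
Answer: 11025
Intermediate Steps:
s(X) = -8*(-12 + X)/(7 + X) (s(X) = -8*(X - 12)/(X + 7) = -8*(-12 + X)/(7 + X))
(-105 + s(12))**2 = (-105 + 8*(12 - 1*12)/(7 + 12))**2 = (-105 + 8*(12 - 12)/19)**2 = (-105 + 8*(1/19)*0)**2 = (-105 + 0)**2 = (-105)**2 = 11025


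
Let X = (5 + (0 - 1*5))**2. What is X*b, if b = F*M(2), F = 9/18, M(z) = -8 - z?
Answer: 0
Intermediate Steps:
F = 1/2 (F = 9*(1/18) = 1/2 ≈ 0.50000)
b = -5 (b = (-8 - 1*2)/2 = (-8 - 2)/2 = (1/2)*(-10) = -5)
X = 0 (X = (5 + (0 - 5))**2 = (5 - 5)**2 = 0**2 = 0)
X*b = 0*(-5) = 0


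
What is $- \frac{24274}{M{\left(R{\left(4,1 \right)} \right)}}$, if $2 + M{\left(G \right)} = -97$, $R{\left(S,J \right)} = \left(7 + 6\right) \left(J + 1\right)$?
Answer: $\frac{24274}{99} \approx 245.19$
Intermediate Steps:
$R{\left(S,J \right)} = 13 + 13 J$ ($R{\left(S,J \right)} = 13 \left(1 + J\right) = 13 + 13 J$)
$M{\left(G \right)} = -99$ ($M{\left(G \right)} = -2 - 97 = -99$)
$- \frac{24274}{M{\left(R{\left(4,1 \right)} \right)}} = - \frac{24274}{-99} = \left(-24274\right) \left(- \frac{1}{99}\right) = \frac{24274}{99}$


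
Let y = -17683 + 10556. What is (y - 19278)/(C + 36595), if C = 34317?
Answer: -26405/70912 ≈ -0.37236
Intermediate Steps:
y = -7127
(y - 19278)/(C + 36595) = (-7127 - 19278)/(34317 + 36595) = -26405/70912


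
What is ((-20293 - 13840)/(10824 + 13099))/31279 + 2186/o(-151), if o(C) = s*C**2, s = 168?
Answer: 752503867309/1433183108709828 ≈ 0.00052506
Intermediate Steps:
o(C) = 168*C**2
((-20293 - 13840)/(10824 + 13099))/31279 + 2186/o(-151) = ((-20293 - 13840)/(10824 + 13099))/31279 + 2186/((168*(-151)**2)) = -34133/23923*(1/31279) + 2186/((168*22801)) = -34133*1/23923*(1/31279) + 2186/3830568 = -34133/23923*1/31279 + 2186*(1/3830568) = -34133/748287517 + 1093/1915284 = 752503867309/1433183108709828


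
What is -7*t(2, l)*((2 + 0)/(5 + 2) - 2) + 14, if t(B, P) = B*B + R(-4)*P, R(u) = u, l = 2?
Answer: -34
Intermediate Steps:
t(B, P) = B**2 - 4*P (t(B, P) = B*B - 4*P = B**2 - 4*P)
-7*t(2, l)*((2 + 0)/(5 + 2) - 2) + 14 = -7*(2**2 - 4*2)*((2 + 0)/(5 + 2) - 2) + 14 = -7*(4 - 8)*(2/7 - 2) + 14 = -(-28)*(2*(1/7) - 2) + 14 = -(-28)*(2/7 - 2) + 14 = -(-28)*(-12)/7 + 14 = -7*48/7 + 14 = -48 + 14 = -34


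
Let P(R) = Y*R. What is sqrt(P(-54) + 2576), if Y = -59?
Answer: sqrt(5762) ≈ 75.908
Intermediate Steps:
P(R) = -59*R
sqrt(P(-54) + 2576) = sqrt(-59*(-54) + 2576) = sqrt(3186 + 2576) = sqrt(5762)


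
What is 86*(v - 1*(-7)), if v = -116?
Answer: -9374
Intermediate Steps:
86*(v - 1*(-7)) = 86*(-116 - 1*(-7)) = 86*(-116 + 7) = 86*(-109) = -9374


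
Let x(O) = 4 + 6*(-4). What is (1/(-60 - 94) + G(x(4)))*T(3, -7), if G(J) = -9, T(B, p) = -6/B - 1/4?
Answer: 12483/616 ≈ 20.265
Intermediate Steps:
T(B, p) = -¼ - 6/B (T(B, p) = -6/B - 1*¼ = -6/B - ¼ = -¼ - 6/B)
x(O) = -20 (x(O) = 4 - 24 = -20)
(1/(-60 - 94) + G(x(4)))*T(3, -7) = (1/(-60 - 94) - 9)*((¼)*(-24 - 1*3)/3) = (1/(-154) - 9)*((¼)*(⅓)*(-24 - 3)) = (-1/154 - 9)*((¼)*(⅓)*(-27)) = -1387/154*(-9/4) = 12483/616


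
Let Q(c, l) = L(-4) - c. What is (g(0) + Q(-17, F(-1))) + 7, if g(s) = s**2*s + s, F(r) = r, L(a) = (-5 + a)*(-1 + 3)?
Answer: 6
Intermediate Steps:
L(a) = -10 + 2*a (L(a) = (-5 + a)*2 = -10 + 2*a)
Q(c, l) = -18 - c (Q(c, l) = (-10 + 2*(-4)) - c = (-10 - 8) - c = -18 - c)
g(s) = s + s**3 (g(s) = s**3 + s = s + s**3)
(g(0) + Q(-17, F(-1))) + 7 = ((0 + 0**3) + (-18 - 1*(-17))) + 7 = ((0 + 0) + (-18 + 17)) + 7 = (0 - 1) + 7 = -1 + 7 = 6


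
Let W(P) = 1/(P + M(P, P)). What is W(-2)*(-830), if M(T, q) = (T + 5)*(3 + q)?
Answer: -830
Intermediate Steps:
M(T, q) = (3 + q)*(5 + T) (M(T, q) = (5 + T)*(3 + q) = (3 + q)*(5 + T))
W(P) = 1/(15 + P**2 + 9*P) (W(P) = 1/(P + (15 + 3*P + 5*P + P*P)) = 1/(P + (15 + 3*P + 5*P + P**2)) = 1/(P + (15 + P**2 + 8*P)) = 1/(15 + P**2 + 9*P))
W(-2)*(-830) = -830/(15 + (-2)**2 + 9*(-2)) = -830/(15 + 4 - 18) = -830/1 = 1*(-830) = -830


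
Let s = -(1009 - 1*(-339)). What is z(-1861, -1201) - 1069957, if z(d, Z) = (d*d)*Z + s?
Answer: -4160519826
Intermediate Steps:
s = -1348 (s = -(1009 + 339) = -1*1348 = -1348)
z(d, Z) = -1348 + Z*d² (z(d, Z) = (d*d)*Z - 1348 = d²*Z - 1348 = Z*d² - 1348 = -1348 + Z*d²)
z(-1861, -1201) - 1069957 = (-1348 - 1201*(-1861)²) - 1069957 = (-1348 - 1201*3463321) - 1069957 = (-1348 - 4159448521) - 1069957 = -4159449869 - 1069957 = -4160519826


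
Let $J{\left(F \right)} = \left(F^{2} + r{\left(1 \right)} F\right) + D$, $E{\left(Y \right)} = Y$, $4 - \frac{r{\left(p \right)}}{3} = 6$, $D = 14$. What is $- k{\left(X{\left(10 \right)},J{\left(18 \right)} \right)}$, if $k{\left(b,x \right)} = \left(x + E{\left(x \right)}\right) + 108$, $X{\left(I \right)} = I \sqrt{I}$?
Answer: $-568$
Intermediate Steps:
$r{\left(p \right)} = -6$ ($r{\left(p \right)} = 12 - 18 = -6$)
$X{\left(I \right)} = I^{\frac{3}{2}}$
$J{\left(F \right)} = 14 + F^{2} - 6 F$ ($J{\left(F \right)} = \left(F^{2} - 6 F\right) + 14 = 14 + F^{2} - 6 F$)
$k{\left(b,x \right)} = 108 + 2 x$ ($k{\left(b,x \right)} = \left(x + x\right) + 108 = 2 x + 108 = 108 + 2 x$)
$- k{\left(X{\left(10 \right)},J{\left(18 \right)} \right)} = - (108 + 2 \left(14 + 18^{2} - 108\right)) = - (108 + 2 \left(14 + 324 - 108\right)) = - (108 + 2 \cdot 230) = - (108 + 460) = \left(-1\right) 568 = -568$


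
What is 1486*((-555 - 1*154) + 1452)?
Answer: 1104098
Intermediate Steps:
1486*((-555 - 1*154) + 1452) = 1486*((-555 - 154) + 1452) = 1486*(-709 + 1452) = 1486*743 = 1104098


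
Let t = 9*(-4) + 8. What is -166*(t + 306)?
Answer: -46148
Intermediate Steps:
t = -28 (t = -36 + 8 = -28)
-166*(t + 306) = -166*(-28 + 306) = -166*278 = -46148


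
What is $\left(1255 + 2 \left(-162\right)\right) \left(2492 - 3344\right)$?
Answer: $-793212$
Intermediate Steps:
$\left(1255 + 2 \left(-162\right)\right) \left(2492 - 3344\right) = \left(1255 - 324\right) \left(-852\right) = 931 \left(-852\right) = -793212$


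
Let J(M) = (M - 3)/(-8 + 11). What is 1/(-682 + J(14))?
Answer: -3/2035 ≈ -0.0014742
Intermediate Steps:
J(M) = -1 + M/3 (J(M) = (-3 + M)/3 = (-3 + M)*(⅓) = -1 + M/3)
1/(-682 + J(14)) = 1/(-682 + (-1 + (⅓)*14)) = 1/(-682 + (-1 + 14/3)) = 1/(-682 + 11/3) = 1/(-2035/3) = -3/2035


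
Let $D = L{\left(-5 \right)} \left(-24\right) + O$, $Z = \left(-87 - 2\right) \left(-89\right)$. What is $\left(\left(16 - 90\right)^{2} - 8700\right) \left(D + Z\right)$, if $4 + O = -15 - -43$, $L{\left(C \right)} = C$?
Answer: $-26001560$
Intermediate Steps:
$Z = 7921$ ($Z = \left(-89\right) \left(-89\right) = 7921$)
$O = 24$ ($O = -4 - -28 = -4 + \left(-15 + 43\right) = -4 + 28 = 24$)
$D = 144$ ($D = \left(-5\right) \left(-24\right) + 24 = 120 + 24 = 144$)
$\left(\left(16 - 90\right)^{2} - 8700\right) \left(D + Z\right) = \left(\left(16 - 90\right)^{2} - 8700\right) \left(144 + 7921\right) = \left(\left(-74\right)^{2} - 8700\right) 8065 = \left(5476 - 8700\right) 8065 = \left(-3224\right) 8065 = -26001560$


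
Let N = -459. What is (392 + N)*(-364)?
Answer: 24388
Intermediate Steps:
(392 + N)*(-364) = (392 - 459)*(-364) = -67*(-364) = 24388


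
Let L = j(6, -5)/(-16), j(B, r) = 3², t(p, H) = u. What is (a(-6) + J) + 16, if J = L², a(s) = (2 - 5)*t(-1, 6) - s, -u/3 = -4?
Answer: -3503/256 ≈ -13.684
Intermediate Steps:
u = 12 (u = -3*(-4) = 12)
t(p, H) = 12
j(B, r) = 9
L = -9/16 (L = 9/(-16) = 9*(-1/16) = -9/16 ≈ -0.56250)
a(s) = -36 - s (a(s) = (2 - 5)*12 - s = -3*12 - s = -36 - s)
J = 81/256 (J = (-9/16)² = 81/256 ≈ 0.31641)
(a(-6) + J) + 16 = ((-36 - 1*(-6)) + 81/256) + 16 = ((-36 + 6) + 81/256) + 16 = (-30 + 81/256) + 16 = -7599/256 + 16 = -3503/256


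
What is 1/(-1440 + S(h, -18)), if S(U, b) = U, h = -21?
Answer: -1/1461 ≈ -0.00068446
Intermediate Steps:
1/(-1440 + S(h, -18)) = 1/(-1440 - 21) = 1/(-1461) = -1/1461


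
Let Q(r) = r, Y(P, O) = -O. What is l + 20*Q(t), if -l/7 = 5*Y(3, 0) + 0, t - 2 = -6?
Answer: -80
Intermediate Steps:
t = -4 (t = 2 - 6 = -4)
l = 0 (l = -7*(5*(-1*0) + 0) = -7*(5*0 + 0) = -7*(0 + 0) = -7*0 = 0)
l + 20*Q(t) = 0 + 20*(-4) = 0 - 80 = -80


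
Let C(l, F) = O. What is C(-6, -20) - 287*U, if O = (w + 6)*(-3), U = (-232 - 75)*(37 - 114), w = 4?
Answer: -6784423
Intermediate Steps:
U = 23639 (U = -307*(-77) = 23639)
O = -30 (O = (4 + 6)*(-3) = 10*(-3) = -30)
C(l, F) = -30
C(-6, -20) - 287*U = -30 - 287*23639 = -30 - 6784393 = -6784423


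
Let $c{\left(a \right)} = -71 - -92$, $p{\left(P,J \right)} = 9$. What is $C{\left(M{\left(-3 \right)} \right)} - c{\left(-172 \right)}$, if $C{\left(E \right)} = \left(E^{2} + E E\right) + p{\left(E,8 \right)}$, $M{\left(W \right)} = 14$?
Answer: $380$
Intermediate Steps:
$c{\left(a \right)} = 21$ ($c{\left(a \right)} = -71 + 92 = 21$)
$C{\left(E \right)} = 9 + 2 E^{2}$ ($C{\left(E \right)} = \left(E^{2} + E E\right) + 9 = \left(E^{2} + E^{2}\right) + 9 = 2 E^{2} + 9 = 9 + 2 E^{2}$)
$C{\left(M{\left(-3 \right)} \right)} - c{\left(-172 \right)} = \left(9 + 2 \cdot 14^{2}\right) - 21 = \left(9 + 2 \cdot 196\right) - 21 = \left(9 + 392\right) - 21 = 401 - 21 = 380$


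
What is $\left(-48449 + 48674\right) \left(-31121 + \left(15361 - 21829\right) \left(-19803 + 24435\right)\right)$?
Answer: $-6747951825$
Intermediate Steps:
$\left(-48449 + 48674\right) \left(-31121 + \left(15361 - 21829\right) \left(-19803 + 24435\right)\right) = 225 \left(-31121 - 29959776\right) = 225 \left(-29990897\right) = -6747951825$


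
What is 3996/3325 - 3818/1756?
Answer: -2838937/2919350 ≈ -0.97246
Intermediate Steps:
3996/3325 - 3818/1756 = 3996*(1/3325) - 3818*1/1756 = 3996/3325 - 1909/878 = -2838937/2919350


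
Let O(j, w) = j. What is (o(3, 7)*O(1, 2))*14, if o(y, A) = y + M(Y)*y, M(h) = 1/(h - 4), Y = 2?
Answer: 21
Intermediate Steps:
M(h) = 1/(-4 + h)
o(y, A) = y/2 (o(y, A) = y + y/(-4 + 2) = y + y/(-2) = y - y/2 = y/2)
(o(3, 7)*O(1, 2))*14 = (((½)*3)*1)*14 = ((3/2)*1)*14 = (3/2)*14 = 21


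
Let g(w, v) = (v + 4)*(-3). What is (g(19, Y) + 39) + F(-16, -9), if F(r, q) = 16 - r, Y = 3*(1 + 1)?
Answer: 41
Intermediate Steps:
Y = 6 (Y = 3*2 = 6)
g(w, v) = -12 - 3*v (g(w, v) = (4 + v)*(-3) = -12 - 3*v)
(g(19, Y) + 39) + F(-16, -9) = ((-12 - 3*6) + 39) + (16 - 1*(-16)) = ((-12 - 18) + 39) + (16 + 16) = (-30 + 39) + 32 = 9 + 32 = 41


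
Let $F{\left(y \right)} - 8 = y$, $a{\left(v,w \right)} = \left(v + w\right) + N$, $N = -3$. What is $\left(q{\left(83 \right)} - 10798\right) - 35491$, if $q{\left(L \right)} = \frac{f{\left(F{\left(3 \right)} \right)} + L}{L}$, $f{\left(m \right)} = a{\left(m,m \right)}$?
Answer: $- \frac{3841885}{83} \approx -46288.0$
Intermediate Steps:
$a{\left(v,w \right)} = -3 + v + w$ ($a{\left(v,w \right)} = \left(v + w\right) - 3 = -3 + v + w$)
$F{\left(y \right)} = 8 + y$
$f{\left(m \right)} = -3 + 2 m$ ($f{\left(m \right)} = -3 + m + m = -3 + 2 m$)
$q{\left(L \right)} = \frac{19 + L}{L}$ ($q{\left(L \right)} = \frac{\left(-3 + 2 \left(8 + 3\right)\right) + L}{L} = \frac{\left(-3 + 2 \cdot 11\right) + L}{L} = \frac{\left(-3 + 22\right) + L}{L} = \frac{19 + L}{L}$)
$\left(q{\left(83 \right)} - 10798\right) - 35491 = \left(\frac{19 + 83}{83} - 10798\right) - 35491 = \left(\frac{1}{83} \cdot 102 - 10798\right) - 35491 = \left(\frac{102}{83} - 10798\right) - 35491 = - \frac{896132}{83} - 35491 = - \frac{3841885}{83}$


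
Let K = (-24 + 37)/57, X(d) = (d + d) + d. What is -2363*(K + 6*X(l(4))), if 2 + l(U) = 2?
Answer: -30719/57 ≈ -538.93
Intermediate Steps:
l(U) = 0 (l(U) = -2 + 2 = 0)
X(d) = 3*d (X(d) = 2*d + d = 3*d)
K = 13/57 (K = 13*(1/57) = 13/57 ≈ 0.22807)
-2363*(K + 6*X(l(4))) = -2363*(13/57 + 6*(3*0)) = -2363*(13/57 + 6*0) = -2363*(13/57 + 0) = -2363*13/57 = -30719/57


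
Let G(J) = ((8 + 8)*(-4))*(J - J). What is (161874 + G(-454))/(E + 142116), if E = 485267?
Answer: 161874/627383 ≈ 0.25801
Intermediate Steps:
G(J) = 0 (G(J) = (16*(-4))*0 = -64*0 = 0)
(161874 + G(-454))/(E + 142116) = (161874 + 0)/(485267 + 142116) = 161874/627383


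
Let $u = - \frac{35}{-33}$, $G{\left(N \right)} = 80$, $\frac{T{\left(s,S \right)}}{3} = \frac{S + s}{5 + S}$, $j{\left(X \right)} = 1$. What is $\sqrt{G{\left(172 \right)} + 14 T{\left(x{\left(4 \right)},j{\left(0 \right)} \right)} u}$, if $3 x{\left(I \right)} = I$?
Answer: $\frac{\sqrt{105985}}{33} \approx 9.8652$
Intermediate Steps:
$x{\left(I \right)} = \frac{I}{3}$
$T{\left(s,S \right)} = \frac{3 \left(S + s\right)}{5 + S}$ ($T{\left(s,S \right)} = 3 \frac{S + s}{5 + S} = \frac{3 \left(S + s\right)}{5 + S}$)
$u = \frac{35}{33}$ ($u = \left(-35\right) \left(- \frac{1}{33}\right) = \frac{35}{33} \approx 1.0606$)
$\sqrt{G{\left(172 \right)} + 14 T{\left(x{\left(4 \right)},j{\left(0 \right)} \right)} u} = \sqrt{80 + 14 \frac{3 \left(1 + \frac{1}{3} \cdot 4\right)}{5 + 1} \cdot \frac{35}{33}} = \sqrt{80 + 14 \frac{3 \left(1 + \frac{4}{3}\right)}{6} \cdot \frac{35}{33}} = \sqrt{80 + 14 \cdot 3 \cdot \frac{1}{6} \cdot \frac{7}{3} \cdot \frac{35}{33}} = \sqrt{80 + 14 \cdot \frac{7}{6} \cdot \frac{35}{33}} = \sqrt{80 + \frac{49}{3} \cdot \frac{35}{33}} = \sqrt{80 + \frac{1715}{99}} = \sqrt{\frac{9635}{99}} = \frac{\sqrt{105985}}{33}$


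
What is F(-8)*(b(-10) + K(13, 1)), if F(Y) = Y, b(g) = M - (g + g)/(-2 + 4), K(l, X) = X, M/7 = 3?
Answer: -256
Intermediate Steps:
M = 21 (M = 7*3 = 21)
b(g) = 21 - g (b(g) = 21 - (g + g)/(-2 + 4) = 21 - 2*g/2 = 21 - g)
F(-8)*(b(-10) + K(13, 1)) = -8*((21 - 1*(-10)) + 1) = -8*((21 + 10) + 1) = -8*(31 + 1) = -8*32 = -256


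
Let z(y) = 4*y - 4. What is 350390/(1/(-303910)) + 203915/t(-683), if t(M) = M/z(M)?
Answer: -72730080095260/683 ≈ -1.0649e+11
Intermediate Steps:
z(y) = -4 + 4*y
t(M) = M/(-4 + 4*M)
350390/(1/(-303910)) + 203915/t(-683) = 350390/(1/(-303910)) + 203915/(((1/4)*(-683)/(-1 - 683))) = 350390/(-1/303910) + 203915/(((1/4)*(-683)/(-684))) = 350390*(-303910) + 203915/(((1/4)*(-683)*(-1/684))) = -106487024900 + 203915/(683/2736) = -106487024900 + 203915*(2736/683) = -106487024900 + 557911440/683 = -72730080095260/683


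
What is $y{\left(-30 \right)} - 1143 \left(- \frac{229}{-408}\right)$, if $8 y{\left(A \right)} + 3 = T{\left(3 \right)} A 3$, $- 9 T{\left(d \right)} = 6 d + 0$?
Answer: $- \frac{10530}{17} \approx -619.41$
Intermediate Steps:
$T{\left(d \right)} = - \frac{2 d}{3}$ ($T{\left(d \right)} = - \frac{6 d + 0}{9} = - \frac{6 d}{9} = - \frac{2 d}{3}$)
$y{\left(A \right)} = - \frac{3}{8} - \frac{3 A}{4}$ ($y{\left(A \right)} = - \frac{3}{8} + \frac{\left(- \frac{2}{3}\right) 3 A 3}{8} = - \frac{3}{8} + \frac{- 2 A 3}{8} = - \frac{3}{8} + \frac{\left(-6\right) A}{8} = - \frac{3}{8} - \frac{3 A}{4}$)
$y{\left(-30 \right)} - 1143 \left(- \frac{229}{-408}\right) = \left(- \frac{3}{8} - - \frac{45}{2}\right) - 1143 \left(- \frac{229}{-408}\right) = \left(- \frac{3}{8} + \frac{45}{2}\right) - 1143 \left(\left(-229\right) \left(- \frac{1}{408}\right)\right) = \frac{177}{8} - \frac{87249}{136} = - \frac{10530}{17}$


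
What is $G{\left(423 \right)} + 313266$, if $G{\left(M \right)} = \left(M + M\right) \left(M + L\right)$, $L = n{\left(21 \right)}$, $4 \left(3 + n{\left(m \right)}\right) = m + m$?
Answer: $677469$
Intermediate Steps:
$n{\left(m \right)} = -3 + \frac{m}{2}$ ($n{\left(m \right)} = -3 + \frac{m + m}{4} = -3 + \frac{2 m}{4} = -3 + \frac{m}{2}$)
$L = \frac{15}{2}$ ($L = -3 + \frac{1}{2} \cdot 21 = -3 + \frac{21}{2} = \frac{15}{2} \approx 7.5$)
$G{\left(M \right)} = 2 M \left(\frac{15}{2} + M\right)$ ($G{\left(M \right)} = \left(M + M\right) \left(M + \frac{15}{2}\right) = 2 M \left(\frac{15}{2} + M\right)$)
$G{\left(423 \right)} + 313266 = 423 \left(15 + 2 \cdot 423\right) + 313266 = 423 \left(15 + 846\right) + 313266 = 423 \cdot 861 + 313266 = 364203 + 313266 = 677469$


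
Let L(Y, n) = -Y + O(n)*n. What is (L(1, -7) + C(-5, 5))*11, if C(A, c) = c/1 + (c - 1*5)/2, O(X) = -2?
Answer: 198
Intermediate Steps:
C(A, c) = -5/2 + 3*c/2 (C(A, c) = c*1 + (c - 5)*(½) = c + (-5 + c)*(½) = c + (-5/2 + c/2) = -5/2 + 3*c/2)
L(Y, n) = -Y - 2*n
(L(1, -7) + C(-5, 5))*11 = ((-1*1 - 2*(-7)) + (-5/2 + (3/2)*5))*11 = ((-1 + 14) + (-5/2 + 15/2))*11 = (13 + 5)*11 = 18*11 = 198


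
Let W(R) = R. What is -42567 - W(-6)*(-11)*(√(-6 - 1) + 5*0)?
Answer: -42567 - 66*I*√7 ≈ -42567.0 - 174.62*I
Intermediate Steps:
-42567 - W(-6)*(-11)*(√(-6 - 1) + 5*0) = -42567 - (-6*(-11))*(√(-6 - 1) + 5*0) = -42567 - 66*(√(-7) + 0) = -42567 - 66*(I*√7 + 0) = -42567 - 66*I*√7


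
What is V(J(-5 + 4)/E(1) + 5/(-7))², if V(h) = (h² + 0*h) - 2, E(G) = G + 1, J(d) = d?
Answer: 10609/38416 ≈ 0.27616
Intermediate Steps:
E(G) = 1 + G
V(h) = -2 + h² (V(h) = (h² + 0) - 2 = h² - 2 = -2 + h²)
V(J(-5 + 4)/E(1) + 5/(-7))² = (-2 + ((-5 + 4)/(1 + 1) + 5/(-7))²)² = (-2 + (-1/2 + 5*(-⅐))²)² = (-2 + (-1*½ - 5/7)²)² = (-2 + (-½ - 5/7)²)² = (-2 + (-17/14)²)² = (-2 + 289/196)² = (-103/196)² = 10609/38416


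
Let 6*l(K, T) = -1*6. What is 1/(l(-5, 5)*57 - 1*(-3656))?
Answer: 1/3599 ≈ 0.00027785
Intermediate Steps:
l(K, T) = -1 (l(K, T) = (-1*6)/6 = (⅙)*(-6) = -1)
1/(l(-5, 5)*57 - 1*(-3656)) = 1/(-1*57 - 1*(-3656)) = 1/(-57 + 3656) = 1/3599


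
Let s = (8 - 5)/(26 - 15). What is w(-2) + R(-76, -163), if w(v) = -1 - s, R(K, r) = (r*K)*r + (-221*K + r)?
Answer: -22028735/11 ≈ -2.0026e+6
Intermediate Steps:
R(K, r) = r - 221*K + K*r**2 (R(K, r) = (K*r)*r + (r - 221*K) = K*r**2 + (r - 221*K) = r - 221*K + K*r**2)
s = 3/11 ≈ 0.27273
w(v) = -14/11 (w(v) = -1 - 1*3/11 = -1 - 3/11 = -14/11)
w(-2) + R(-76, -163) = -14/11 + (-163 - 221*(-76) - 76*(-163)**2) = -14/11 + (-163 + 16796 - 76*26569) = -14/11 + (-163 + 16796 - 2019244) = -14/11 - 2002611 = -22028735/11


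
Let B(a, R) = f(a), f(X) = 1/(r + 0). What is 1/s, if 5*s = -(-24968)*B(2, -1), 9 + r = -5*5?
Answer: -85/12484 ≈ -0.0068087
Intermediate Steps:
r = -34 (r = -9 - 5*5 = -9 - 25 = -34)
f(X) = -1/34 (f(X) = 1/(-34 + 0) = 1/(-34) = -1/34)
B(a, R) = -1/34
s = -12484/85 (s = (-(-24968)*(-1)/34)/5 = (-6242*2/17)/5 = (⅕)*(-12484/17) = -12484/85 ≈ -146.87)
1/s = 1/(-12484/85) = -85/12484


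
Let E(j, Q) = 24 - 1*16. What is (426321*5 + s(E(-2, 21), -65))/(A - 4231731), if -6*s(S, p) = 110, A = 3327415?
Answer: -1598690/678237 ≈ -2.3571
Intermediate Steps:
E(j, Q) = 8 (E(j, Q) = 24 - 16 = 8)
s(S, p) = -55/3 (s(S, p) = -1/6*110 = -55/3)
(426321*5 + s(E(-2, 21), -65))/(A - 4231731) = (426321*5 - 55/3)/(3327415 - 4231731) = (2131605 - 55/3)/(-904316) = (6394760/3)*(-1/904316) = -1598690/678237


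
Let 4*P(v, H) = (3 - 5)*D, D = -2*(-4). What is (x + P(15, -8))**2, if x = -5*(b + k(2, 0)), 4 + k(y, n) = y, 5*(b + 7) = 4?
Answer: 1369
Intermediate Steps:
b = -31/5 (b = -7 + (1/5)*4 = -7 + 4/5 = -31/5 ≈ -6.2000)
k(y, n) = -4 + y
D = 8
P(v, H) = -4 (P(v, H) = ((3 - 5)*8)/4 = (-2*8)/4 = (1/4)*(-16) = -4)
x = 41 (x = -5*(-31/5 + (-4 + 2)) = -5*(-31/5 - 2) = -5*(-41/5) = 41)
(x + P(15, -8))**2 = (41 - 4)**2 = 37**2 = 1369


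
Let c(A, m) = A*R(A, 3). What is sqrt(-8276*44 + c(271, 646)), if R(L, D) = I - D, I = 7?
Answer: 6*I*sqrt(10085) ≈ 602.54*I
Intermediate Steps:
R(L, D) = 7 - D
c(A, m) = 4*A (c(A, m) = A*(7 - 1*3) = A*(7 - 3) = A*4 = 4*A)
sqrt(-8276*44 + c(271, 646)) = sqrt(-8276*44 + 4*271) = sqrt(-364144 + 1084) = sqrt(-363060) = 6*I*sqrt(10085)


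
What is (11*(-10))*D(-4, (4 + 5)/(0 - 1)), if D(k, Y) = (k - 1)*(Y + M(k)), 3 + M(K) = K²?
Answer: 2200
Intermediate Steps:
M(K) = -3 + K²
D(k, Y) = (-1 + k)*(-3 + Y + k²) (D(k, Y) = (k - 1)*(Y + (-3 + k²)) = (-1 + k)*(-3 + Y + k²))
(11*(-10))*D(-4, (4 + 5)/(0 - 1)) = (11*(-10))*(3 - (4 + 5)/(0 - 1) - 1*(-4)² + ((4 + 5)/(0 - 1))*(-4) - 4*(-3 + (-4)²)) = -110*(3 - 9/(-1) - 1*16 + (9/(-1))*(-4) - 4*(-3 + 16)) = -110*(3 - 9*(-1) - 16 + (9*(-1))*(-4) - 4*13) = -110*(3 - 1*(-9) - 16 - 9*(-4) - 52) = -110*(3 + 9 - 16 + 36 - 52) = -110*(-20) = 2200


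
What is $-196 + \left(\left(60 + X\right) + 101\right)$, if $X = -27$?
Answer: $-62$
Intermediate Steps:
$-196 + \left(\left(60 + X\right) + 101\right) = -196 + \left(\left(60 - 27\right) + 101\right) = -196 + \left(33 + 101\right) = -196 + 134 = -62$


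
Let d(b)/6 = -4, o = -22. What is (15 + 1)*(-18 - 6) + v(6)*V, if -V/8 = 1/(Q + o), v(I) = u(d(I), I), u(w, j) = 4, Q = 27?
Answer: -1952/5 ≈ -390.40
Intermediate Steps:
d(b) = -24 (d(b) = 6*(-4) = -24)
v(I) = 4
V = -8/5 (V = -8/(27 - 22) = -8/5 ≈ -1.6000)
(15 + 1)*(-18 - 6) + v(6)*V = (15 + 1)*(-18 - 6) + 4*(-8/5) = 16*(-24) - 32/5 = -384 - 32/5 = -1952/5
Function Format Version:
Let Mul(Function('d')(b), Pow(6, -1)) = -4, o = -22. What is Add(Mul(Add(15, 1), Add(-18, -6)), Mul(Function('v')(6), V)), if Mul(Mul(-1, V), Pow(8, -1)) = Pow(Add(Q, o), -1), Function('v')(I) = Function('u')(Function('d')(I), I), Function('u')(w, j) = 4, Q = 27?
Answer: Rational(-1952, 5) ≈ -390.40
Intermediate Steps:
Function('d')(b) = -24 (Function('d')(b) = Mul(6, -4) = -24)
Function('v')(I) = 4
V = Rational(-8, 5) (V = Mul(-8, Pow(Add(27, -22), -1)) = Mul(-8, Pow(5, -1)) = Mul(-8, Rational(1, 5)) = Rational(-8, 5) ≈ -1.6000)
Add(Mul(Add(15, 1), Add(-18, -6)), Mul(Function('v')(6), V)) = Add(Mul(Add(15, 1), Add(-18, -6)), Mul(4, Rational(-8, 5))) = Add(Mul(16, -24), Rational(-32, 5)) = Add(-384, Rational(-32, 5)) = Rational(-1952, 5)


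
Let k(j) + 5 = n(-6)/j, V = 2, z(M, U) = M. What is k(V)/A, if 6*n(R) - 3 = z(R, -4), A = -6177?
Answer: 7/8236 ≈ 0.00084993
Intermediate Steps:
n(R) = ½ + R/6
k(j) = -5 - 1/(2*j) (k(j) = -5 + (½ + (⅙)*(-6))/j = -5 + (½ - 1)/j = -5 - 1/(2*j))
k(V)/A = (-5 - ½/2)/(-6177) = (-5 - ½*½)*(-1/6177) = (-5 - ¼)*(-1/6177) = -21/4*(-1/6177) = 7/8236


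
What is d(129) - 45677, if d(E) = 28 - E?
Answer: -45778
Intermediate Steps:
d(129) - 45677 = (28 - 1*129) - 45677 = (28 - 129) - 45677 = -101 - 45677 = -45778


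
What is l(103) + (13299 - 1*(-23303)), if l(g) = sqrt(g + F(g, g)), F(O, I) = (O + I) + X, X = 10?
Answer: 36602 + sqrt(319) ≈ 36620.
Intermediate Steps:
F(O, I) = 10 + I + O (F(O, I) = (O + I) + 10 = (I + O) + 10 = 10 + I + O)
l(g) = sqrt(10 + 3*g) (l(g) = sqrt(g + (10 + g + g)) = sqrt(g + (10 + 2*g)) = sqrt(10 + 3*g))
l(103) + (13299 - 1*(-23303)) = sqrt(10 + 3*103) + (13299 - 1*(-23303)) = sqrt(10 + 309) + (13299 + 23303) = sqrt(319) + 36602 = 36602 + sqrt(319)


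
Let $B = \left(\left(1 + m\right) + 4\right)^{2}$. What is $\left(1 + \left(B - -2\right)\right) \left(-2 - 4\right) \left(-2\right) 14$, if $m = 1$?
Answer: $6552$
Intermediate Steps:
$B = 36$ ($B = \left(\left(1 + 1\right) + 4\right)^{2} = \left(2 + 4\right)^{2} = 6^{2} = 36$)
$\left(1 + \left(B - -2\right)\right) \left(-2 - 4\right) \left(-2\right) 14 = \left(1 + \left(36 - -2\right)\right) \left(-2 - 4\right) \left(-2\right) 14 = \left(1 + \left(36 + 2\right)\right) \left(\left(-6\right) \left(-2\right)\right) 14 = \left(1 + 38\right) 12 \cdot 14 = 39 \cdot 12 \cdot 14 = 468 \cdot 14 = 6552$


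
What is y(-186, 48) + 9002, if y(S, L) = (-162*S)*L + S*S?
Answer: 1489934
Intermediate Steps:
y(S, L) = S² - 162*L*S (y(S, L) = -162*L*S + S² = S² - 162*L*S)
y(-186, 48) + 9002 = -186*(-186 - 162*48) + 9002 = -186*(-186 - 7776) + 9002 = -186*(-7962) + 9002 = 1480932 + 9002 = 1489934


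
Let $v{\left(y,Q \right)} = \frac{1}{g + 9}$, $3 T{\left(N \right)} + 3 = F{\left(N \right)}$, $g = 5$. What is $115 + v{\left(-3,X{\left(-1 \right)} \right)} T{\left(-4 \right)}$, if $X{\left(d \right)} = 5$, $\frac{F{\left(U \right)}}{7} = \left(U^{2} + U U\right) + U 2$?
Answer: $\frac{1665}{14} \approx 118.93$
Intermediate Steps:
$F{\left(U \right)} = 14 U + 14 U^{2}$ ($F{\left(U \right)} = 7 \left(\left(U^{2} + U U\right) + U 2\right) = 7 \left(\left(U^{2} + U^{2}\right) + 2 U\right) = 7 \left(2 U^{2} + 2 U\right) = 7 \left(2 U + 2 U^{2}\right) = 14 U + 14 U^{2}$)
$T{\left(N \right)} = -1 + \frac{14 N \left(1 + N\right)}{3}$
$v{\left(y,Q \right)} = \frac{1}{14}$ ($v{\left(y,Q \right)} = \frac{1}{5 + 9} = \frac{1}{14}$)
$115 + v{\left(-3,X{\left(-1 \right)} \right)} T{\left(-4 \right)} = 115 + \frac{-1 + \frac{14}{3} \left(-4\right) \left(1 - 4\right)}{14} = 115 + \frac{-1 + \frac{14}{3} \left(-4\right) \left(-3\right)}{14} = 115 + \frac{-1 + 56}{14} = 115 + \frac{1}{14} \cdot 55 = 115 + \frac{55}{14} = \frac{1665}{14}$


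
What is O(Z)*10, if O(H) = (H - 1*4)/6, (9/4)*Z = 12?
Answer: 20/9 ≈ 2.2222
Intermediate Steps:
Z = 16/3 (Z = (4/9)*12 = 16/3 ≈ 5.3333)
O(H) = -2/3 + H/6 (O(H) = (H - 4)*(1/6) = (-4 + H)*(1/6) = -2/3 + H/6)
O(Z)*10 = (-2/3 + (1/6)*(16/3))*10 = (-2/3 + 8/9)*10 = (2/9)*10 = 20/9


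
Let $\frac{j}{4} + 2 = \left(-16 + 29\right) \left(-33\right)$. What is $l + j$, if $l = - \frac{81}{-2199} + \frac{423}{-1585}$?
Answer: $- \frac{2003219084}{1161805} \approx -1724.2$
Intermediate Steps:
$l = - \frac{267264}{1161805}$ ($l = \left(-81\right) \left(- \frac{1}{2199}\right) + 423 \left(- \frac{1}{1585}\right) = \frac{27}{733} - \frac{423}{1585} = - \frac{267264}{1161805} \approx -0.23004$)
$j = -1724$ ($j = -8 + 4 \left(-16 + 29\right) \left(-33\right) = -8 + 4 \cdot 13 \left(-33\right) = -8 + 4 \left(-429\right) = -8 - 1716 = -1724$)
$l + j = - \frac{267264}{1161805} - 1724 = - \frac{2003219084}{1161805}$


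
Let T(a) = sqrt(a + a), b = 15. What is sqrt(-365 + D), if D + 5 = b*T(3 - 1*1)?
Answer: 2*I*sqrt(85) ≈ 18.439*I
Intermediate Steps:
T(a) = sqrt(2)*sqrt(a) (T(a) = sqrt(2*a) = sqrt(2)*sqrt(a))
D = 25 (D = -5 + 15*(sqrt(2)*sqrt(3 - 1*1)) = -5 + 15*(sqrt(2)*sqrt(3 - 1)) = -5 + 15*(sqrt(2)*sqrt(2)) = -5 + 15*2 = -5 + 30 = 25)
sqrt(-365 + D) = sqrt(-365 + 25) = sqrt(-340) = 2*I*sqrt(85)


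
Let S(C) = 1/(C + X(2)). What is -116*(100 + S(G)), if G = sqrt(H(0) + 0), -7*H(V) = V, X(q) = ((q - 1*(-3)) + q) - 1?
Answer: -34858/3 ≈ -11619.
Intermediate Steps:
X(q) = 2 + 2*q (X(q) = ((q + 3) + q) - 1 = ((3 + q) + q) - 1 = (3 + 2*q) - 1 = 2 + 2*q)
H(V) = -V/7
G = 0 (G = sqrt(-1/7*0 + 0) = sqrt(0 + 0) = sqrt(0) = 0)
S(C) = 1/(6 + C) (S(C) = 1/(C + (2 + 2*2)) = 1/(C + (2 + 4)) = 1/(C + 6) = 1/(6 + C))
-116*(100 + S(G)) = -116*(100 + 1/(6 + 0)) = -116*(100 + 1/6) = -116*601/6 = -34858/3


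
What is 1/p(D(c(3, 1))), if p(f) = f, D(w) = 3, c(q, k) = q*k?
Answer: 1/3 ≈ 0.33333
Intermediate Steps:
c(q, k) = k*q
1/p(D(c(3, 1))) = 1/3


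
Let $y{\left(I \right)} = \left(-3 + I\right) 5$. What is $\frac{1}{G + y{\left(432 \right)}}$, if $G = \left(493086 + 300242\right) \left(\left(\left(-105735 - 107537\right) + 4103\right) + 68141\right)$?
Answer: $- \frac{1}{111881459039} \approx -8.938 \cdot 10^{-12}$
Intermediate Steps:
$y{\left(I \right)} = -15 + 5 I$
$G = -111881461184$ ($G = 793328 \left(\left(-213272 + 4103\right) + 68141\right) = 793328 \left(-209169 + 68141\right) = 793328 \left(-141028\right) = -111881461184$)
$\frac{1}{G + y{\left(432 \right)}} = \frac{1}{-111881461184 + \left(-15 + 5 \cdot 432\right)} = \frac{1}{-111881461184 + \left(-15 + 2160\right)} = \frac{1}{-111881461184 + 2145} = \frac{1}{-111881459039} = - \frac{1}{111881459039}$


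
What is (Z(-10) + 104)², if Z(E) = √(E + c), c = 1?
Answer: 10807 + 624*I ≈ 10807.0 + 624.0*I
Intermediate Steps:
Z(E) = √(1 + E) (Z(E) = √(E + 1) = √(1 + E))
(Z(-10) + 104)² = (√(1 - 10) + 104)² = (√(-9) + 104)² = (3*I + 104)² = (104 + 3*I)²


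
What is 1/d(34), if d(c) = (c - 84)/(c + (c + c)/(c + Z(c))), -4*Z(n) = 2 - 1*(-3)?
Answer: -2363/3275 ≈ -0.72153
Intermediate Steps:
Z(n) = -5/4 (Z(n) = -(2 - 1*(-3))/4 = -(2 + 3)/4 = -¼*5 = -5/4)
d(c) = (-84 + c)/(c + 2*c/(-5/4 + c)) (d(c) = (c - 84)/(c + (c + c)/(c - 5/4)) = (-84 + c)/(c + (2*c)/(-5/4 + c)) = (-84 + c)/(c + 2*c/(-5/4 + c)))
1/d(34) = 1/((420 - 341*34 + 4*34²)/(34*(3 + 4*34))) = 1/((420 - 11594 + 4*1156)/(34*(3 + 136))) = 1/((1/34)*(420 - 11594 + 4624)/139) = 1/((1/34)*(1/139)*(-6550)) = 1/(-3275/2363) = -2363/3275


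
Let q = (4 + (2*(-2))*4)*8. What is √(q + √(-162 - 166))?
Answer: √(-96 + 2*I*√82) ≈ 0.92016 + 9.8411*I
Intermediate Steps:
q = -96 (q = (4 - 4*4)*8 = (4 - 16)*8 = -12*8 = -96)
√(q + √(-162 - 166)) = √(-96 + √(-162 - 166)) = √(-96 + √(-328)) = √(-96 + 2*I*√82)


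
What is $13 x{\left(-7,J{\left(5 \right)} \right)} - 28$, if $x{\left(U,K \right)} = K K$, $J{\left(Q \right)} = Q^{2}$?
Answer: $8097$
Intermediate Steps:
$x{\left(U,K \right)} = K^{2}$
$13 x{\left(-7,J{\left(5 \right)} \right)} - 28 = 13 \left(5^{2}\right)^{2} - 28 = 13 \cdot 25^{2} - 28 = 13 \cdot 625 - 28 = 8125 - 28 = 8097$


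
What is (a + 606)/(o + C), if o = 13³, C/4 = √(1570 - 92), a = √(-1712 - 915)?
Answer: (606 + I*√2627)/(2197 + 4*√1478) ≈ 0.25779 + 0.021803*I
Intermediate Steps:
a = I*√2627 (a = √(-2627) = I*√2627 ≈ 51.254*I)
C = 4*√1478 (C = 4*√(1570 - 92) = 4*√1478 ≈ 153.78)
o = 2197
(a + 606)/(o + C) = (I*√2627 + 606)/(2197 + 4*√1478) = (606 + I*√2627)/(2197 + 4*√1478)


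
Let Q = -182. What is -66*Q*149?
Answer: 1789788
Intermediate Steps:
-66*Q*149 = -66*(-182)*149 = 12012*149 = 1789788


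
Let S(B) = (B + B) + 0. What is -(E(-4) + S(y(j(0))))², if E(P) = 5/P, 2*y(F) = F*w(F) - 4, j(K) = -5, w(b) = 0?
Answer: -441/16 ≈ -27.563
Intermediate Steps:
y(F) = -2 (y(F) = (F*0 - 4)/2 = (0 - 4)/2 = (½)*(-4) = -2)
S(B) = 2*B (S(B) = 2*B + 0 = 2*B)
-(E(-4) + S(y(j(0))))² = -(5/(-4) + 2*(-2))² = -(5*(-¼) - 4)² = -(-5/4 - 4)² = -(-21/4)² = -1*441/16 = -441/16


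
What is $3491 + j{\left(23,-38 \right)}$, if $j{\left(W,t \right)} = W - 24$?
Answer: $3490$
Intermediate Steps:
$j{\left(W,t \right)} = -24 + W$
$3491 + j{\left(23,-38 \right)} = 3491 + \left(-24 + 23\right) = 3491 - 1 = 3490$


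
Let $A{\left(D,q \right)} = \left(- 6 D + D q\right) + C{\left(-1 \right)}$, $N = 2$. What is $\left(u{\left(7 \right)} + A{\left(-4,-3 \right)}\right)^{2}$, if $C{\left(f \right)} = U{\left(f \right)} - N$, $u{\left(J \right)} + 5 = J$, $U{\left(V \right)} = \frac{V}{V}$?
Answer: $1369$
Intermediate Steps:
$U{\left(V \right)} = 1$
$u{\left(J \right)} = -5 + J$
$C{\left(f \right)} = -1$ ($C{\left(f \right)} = 1 - 2 = -1$)
$A{\left(D,q \right)} = -1 - 6 D + D q$ ($A{\left(D,q \right)} = \left(- 6 D + D q\right) - 1 = -1 - 6 D + D q$)
$\left(u{\left(7 \right)} + A{\left(-4,-3 \right)}\right)^{2} = \left(\left(-5 + 7\right) - -35\right)^{2} = \left(2 + \left(-1 + 24 + 12\right)\right)^{2} = \left(2 + 35\right)^{2} = 37^{2} = 1369$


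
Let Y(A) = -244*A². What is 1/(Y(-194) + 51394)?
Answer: -1/9131790 ≈ -1.0951e-7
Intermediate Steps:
1/(Y(-194) + 51394) = 1/(-244*(-194)² + 51394) = 1/(-244*37636 + 51394) = 1/(-9183184 + 51394) = 1/(-9131790) = -1/9131790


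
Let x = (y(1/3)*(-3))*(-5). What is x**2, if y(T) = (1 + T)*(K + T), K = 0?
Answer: 400/9 ≈ 44.444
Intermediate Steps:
y(T) = T*(1 + T) (y(T) = (1 + T)*(0 + T) = (1 + T)*T = T*(1 + T))
x = 20/3 (x = (((1 + 1/3)/3)*(-3))*(-5) = (((1/3)*(4/3))*(-3))*(-5) = ((4/9)*(-3))*(-5) = -4/3*(-5) = 20/3 ≈ 6.6667)
x**2 = (20/3)**2 = 400/9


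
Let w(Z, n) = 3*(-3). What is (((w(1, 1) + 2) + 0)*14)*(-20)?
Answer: 1960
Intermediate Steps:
w(Z, n) = -9
(((w(1, 1) + 2) + 0)*14)*(-20) = (((-9 + 2) + 0)*14)*(-20) = ((-7 + 0)*14)*(-20) = -7*14*(-20) = -98*(-20) = 1960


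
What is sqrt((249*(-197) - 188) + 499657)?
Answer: 4*sqrt(28151) ≈ 671.13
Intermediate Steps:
sqrt((249*(-197) - 188) + 499657) = sqrt((-49053 - 188) + 499657) = sqrt(-49241 + 499657) = sqrt(450416) = 4*sqrt(28151)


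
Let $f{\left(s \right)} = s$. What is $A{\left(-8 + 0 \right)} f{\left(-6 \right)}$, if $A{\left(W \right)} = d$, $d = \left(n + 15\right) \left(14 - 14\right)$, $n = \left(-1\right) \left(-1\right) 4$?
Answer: $0$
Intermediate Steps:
$n = 4$ ($n = 1 \cdot 4 = 4$)
$d = 0$ ($d = \left(4 + 15\right) \left(14 - 14\right) = 19 \cdot 0 = 0$)
$A{\left(W \right)} = 0$
$A{\left(-8 + 0 \right)} f{\left(-6 \right)} = 0 \left(-6\right) = 0$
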